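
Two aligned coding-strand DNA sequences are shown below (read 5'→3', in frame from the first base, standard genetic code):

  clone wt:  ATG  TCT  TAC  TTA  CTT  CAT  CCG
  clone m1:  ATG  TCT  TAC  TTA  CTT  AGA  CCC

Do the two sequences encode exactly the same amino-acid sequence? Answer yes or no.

Codon 1: ATG Met / ATG Met — identical.
Codon 2: TCT Ser / TCT Ser — identical.
Codon 3: TAC Tyr / TAC Tyr — identical.
Codon 4: TTA Leu / TTA Leu — identical.
Codon 5: CTT Leu / CTT Leu — identical.
Codon 6: CAT His / AGA Arg — nonsynonymous.
Codon 7: CCG Pro / CCC Pro — synonymous.
Nonsynonymous differences: 1 → different protein.

no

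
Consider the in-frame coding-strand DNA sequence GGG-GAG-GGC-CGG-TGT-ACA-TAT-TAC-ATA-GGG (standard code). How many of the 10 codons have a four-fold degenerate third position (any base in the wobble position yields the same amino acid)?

Codon 1 GGG (Gly): third position 4-fold.
Codon 2 GAG (Glu): third position 2-fold.
Codon 3 GGC (Gly): third position 4-fold.
Codon 4 CGG (Arg): third position 4-fold.
Codon 5 TGT (Cys): third position 2-fold.
Codon 6 ACA (Thr): third position 4-fold.
Codon 7 TAT (Tyr): third position 2-fold.
Codon 8 TAC (Tyr): third position 2-fold.
Codon 9 ATA (Ile): third position 3-fold.
Codon 10 GGG (Gly): third position 4-fold.
Four-fold degenerate third positions: 5.

5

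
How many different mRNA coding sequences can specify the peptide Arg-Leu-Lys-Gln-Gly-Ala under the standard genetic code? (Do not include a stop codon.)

2304

Arg: 6 codons.
Leu: 6 codons.
Lys: 2 codons.
Gln: 2 codons.
Gly: 4 codons.
Ala: 4 codons.
6 × 6 × 2 × 2 × 4 × 4 = 2304.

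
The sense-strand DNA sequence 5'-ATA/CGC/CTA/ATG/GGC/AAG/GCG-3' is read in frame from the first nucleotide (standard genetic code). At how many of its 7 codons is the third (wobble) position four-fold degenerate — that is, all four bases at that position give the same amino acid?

Codon 1 ATA (Ile): third position 3-fold.
Codon 2 CGC (Arg): third position 4-fold.
Codon 3 CTA (Leu): third position 4-fold.
Codon 4 ATG (Met): third position 1-fold.
Codon 5 GGC (Gly): third position 4-fold.
Codon 6 AAG (Lys): third position 2-fold.
Codon 7 GCG (Ala): third position 4-fold.
Four-fold degenerate third positions: 4.

4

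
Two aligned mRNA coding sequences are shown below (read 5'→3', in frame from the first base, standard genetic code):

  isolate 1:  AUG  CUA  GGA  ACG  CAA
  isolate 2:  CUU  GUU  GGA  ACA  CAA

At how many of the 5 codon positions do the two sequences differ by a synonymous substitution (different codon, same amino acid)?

1

Codon 1: AUG Met / CUU Leu — nonsynonymous.
Codon 2: CUA Leu / GUU Val — nonsynonymous.
Codon 3: GGA Gly / GGA Gly — identical.
Codon 4: ACG Thr / ACA Thr — synonymous.
Codon 5: CAA Gln / CAA Gln — identical.
Synonymous differences: 1.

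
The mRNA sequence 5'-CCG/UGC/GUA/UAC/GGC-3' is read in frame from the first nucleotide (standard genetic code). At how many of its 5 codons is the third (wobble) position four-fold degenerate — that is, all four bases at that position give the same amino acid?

Codon 1 CCG (Pro): third position 4-fold.
Codon 2 UGC (Cys): third position 2-fold.
Codon 3 GUA (Val): third position 4-fold.
Codon 4 UAC (Tyr): third position 2-fold.
Codon 5 GGC (Gly): third position 4-fold.
Four-fold degenerate third positions: 3.

3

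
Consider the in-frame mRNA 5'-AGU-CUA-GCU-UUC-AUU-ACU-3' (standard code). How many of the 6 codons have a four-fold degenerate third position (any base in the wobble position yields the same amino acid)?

Codon 1 AGU (Ser): third position 2-fold.
Codon 2 CUA (Leu): third position 4-fold.
Codon 3 GCU (Ala): third position 4-fold.
Codon 4 UUC (Phe): third position 2-fold.
Codon 5 AUU (Ile): third position 3-fold.
Codon 6 ACU (Thr): third position 4-fold.
Four-fold degenerate third positions: 3.

3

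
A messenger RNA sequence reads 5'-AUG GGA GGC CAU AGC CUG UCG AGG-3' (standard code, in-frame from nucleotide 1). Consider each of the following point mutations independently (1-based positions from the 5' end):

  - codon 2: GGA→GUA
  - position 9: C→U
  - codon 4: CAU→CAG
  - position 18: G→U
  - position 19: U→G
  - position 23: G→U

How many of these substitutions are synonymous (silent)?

Codon 2: GGA (Gly) → GUA (Val) — missense.
Codon 3: GGC (Gly) → GGU (Gly) — synonymous.
Codon 4: CAU (His) → CAG (Gln) — missense.
Codon 6: CUG (Leu) → CUU (Leu) — synonymous.
Codon 7: UCG (Ser) → GCG (Ala) — missense.
Codon 8: AGG (Arg) → AUG (Met) — missense.
Synonymous: 2 of 6.

2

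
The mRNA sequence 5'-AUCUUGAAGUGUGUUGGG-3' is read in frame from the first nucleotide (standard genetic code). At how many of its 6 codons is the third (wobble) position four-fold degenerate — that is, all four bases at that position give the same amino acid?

2

Codon 1 AUC (Ile): third position 3-fold.
Codon 2 UUG (Leu): third position 2-fold.
Codon 3 AAG (Lys): third position 2-fold.
Codon 4 UGU (Cys): third position 2-fold.
Codon 5 GUU (Val): third position 4-fold.
Codon 6 GGG (Gly): third position 4-fold.
Four-fold degenerate third positions: 2.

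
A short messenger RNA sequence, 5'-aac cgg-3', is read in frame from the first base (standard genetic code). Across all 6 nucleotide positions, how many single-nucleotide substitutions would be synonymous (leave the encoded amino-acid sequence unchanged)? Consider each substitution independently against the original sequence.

Codon 1 (AAC, Asn): 1 synonymous substitution.
Codon 2 (CGG, Arg): 4 synonymous substitutions.
Total: 1 + 4 = 5.

5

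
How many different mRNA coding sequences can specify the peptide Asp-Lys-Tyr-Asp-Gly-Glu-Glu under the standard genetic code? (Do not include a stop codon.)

Asp: 2 codons.
Lys: 2 codons.
Tyr: 2 codons.
Asp: 2 codons.
Gly: 4 codons.
Glu: 2 codons.
Glu: 2 codons.
2 × 2 × 2 × 2 × 4 × 2 × 2 = 256.

256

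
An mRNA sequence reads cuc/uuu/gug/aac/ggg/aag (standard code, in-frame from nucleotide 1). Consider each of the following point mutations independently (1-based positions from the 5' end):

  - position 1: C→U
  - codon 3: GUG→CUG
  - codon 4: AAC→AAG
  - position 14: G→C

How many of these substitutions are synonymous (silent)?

0

Codon 1: CUC (Leu) → UUC (Phe) — missense.
Codon 3: GUG (Val) → CUG (Leu) — missense.
Codon 4: AAC (Asn) → AAG (Lys) — missense.
Codon 5: GGG (Gly) → GCG (Ala) — missense.
Synonymous: 0 of 4.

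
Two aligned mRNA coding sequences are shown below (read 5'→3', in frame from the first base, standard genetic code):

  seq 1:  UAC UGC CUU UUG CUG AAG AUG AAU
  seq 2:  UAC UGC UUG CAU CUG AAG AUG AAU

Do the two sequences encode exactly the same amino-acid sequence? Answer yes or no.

Codon 1: UAC Tyr / UAC Tyr — identical.
Codon 2: UGC Cys / UGC Cys — identical.
Codon 3: CUU Leu / UUG Leu — synonymous.
Codon 4: UUG Leu / CAU His — nonsynonymous.
Codon 5: CUG Leu / CUG Leu — identical.
Codon 6: AAG Lys / AAG Lys — identical.
Codon 7: AUG Met / AUG Met — identical.
Codon 8: AAU Asn / AAU Asn — identical.
Nonsynonymous differences: 1 → different protein.

no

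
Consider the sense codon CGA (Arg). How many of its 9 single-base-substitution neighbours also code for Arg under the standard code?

Position 1: AGA → 1 synonymous.
Position 2: none → 0 synonymous.
Position 3: CGU, CGC, CGG → 3 synonymous.
Total: 1 + 0 + 3 = 4.

4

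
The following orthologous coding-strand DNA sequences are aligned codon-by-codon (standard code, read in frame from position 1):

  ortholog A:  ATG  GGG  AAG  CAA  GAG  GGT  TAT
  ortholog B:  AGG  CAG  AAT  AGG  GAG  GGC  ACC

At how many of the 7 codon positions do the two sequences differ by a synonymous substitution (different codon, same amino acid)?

Codon 1: ATG Met / AGG Arg — nonsynonymous.
Codon 2: GGG Gly / CAG Gln — nonsynonymous.
Codon 3: AAG Lys / AAT Asn — nonsynonymous.
Codon 4: CAA Gln / AGG Arg — nonsynonymous.
Codon 5: GAG Glu / GAG Glu — identical.
Codon 6: GGT Gly / GGC Gly — synonymous.
Codon 7: TAT Tyr / ACC Thr — nonsynonymous.
Synonymous differences: 1.

1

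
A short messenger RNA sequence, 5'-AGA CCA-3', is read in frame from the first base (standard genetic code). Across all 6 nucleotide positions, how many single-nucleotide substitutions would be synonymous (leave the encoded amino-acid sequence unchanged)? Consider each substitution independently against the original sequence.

Codon 1 (AGA, Arg): 2 synonymous substitutions.
Codon 2 (CCA, Pro): 3 synonymous substitutions.
Total: 2 + 3 = 5.

5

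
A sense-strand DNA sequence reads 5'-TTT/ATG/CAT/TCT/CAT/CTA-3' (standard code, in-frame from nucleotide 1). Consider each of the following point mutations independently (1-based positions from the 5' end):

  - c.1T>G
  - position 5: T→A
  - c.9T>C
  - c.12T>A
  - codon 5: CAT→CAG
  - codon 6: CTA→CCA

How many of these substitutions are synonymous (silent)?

2

Codon 1: TTT (Phe) → GTT (Val) — missense.
Codon 2: ATG (Met) → AAG (Lys) — missense.
Codon 3: CAT (His) → CAC (His) — synonymous.
Codon 4: TCT (Ser) → TCA (Ser) — synonymous.
Codon 5: CAT (His) → CAG (Gln) — missense.
Codon 6: CTA (Leu) → CCA (Pro) — missense.
Synonymous: 2 of 6.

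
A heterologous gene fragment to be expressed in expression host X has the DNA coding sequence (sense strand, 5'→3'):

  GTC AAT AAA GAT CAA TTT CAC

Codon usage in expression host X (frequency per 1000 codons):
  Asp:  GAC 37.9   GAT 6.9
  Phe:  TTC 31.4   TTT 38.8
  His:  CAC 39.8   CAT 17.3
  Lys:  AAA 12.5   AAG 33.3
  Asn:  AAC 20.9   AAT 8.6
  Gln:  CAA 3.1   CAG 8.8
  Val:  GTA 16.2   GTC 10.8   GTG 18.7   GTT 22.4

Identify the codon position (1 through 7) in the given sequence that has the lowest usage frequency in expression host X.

5

Codon 1 GTC (Val): 10.8 per 1000.
Codon 2 AAT (Asn): 8.6 per 1000.
Codon 3 AAA (Lys): 12.5 per 1000.
Codon 4 GAT (Asp): 6.9 per 1000.
Codon 5 CAA (Gln): 3.1 per 1000.
Codon 6 TTT (Phe): 38.8 per 1000.
Codon 7 CAC (His): 39.8 per 1000.
Lowest frequency is 3.1 at codon 5.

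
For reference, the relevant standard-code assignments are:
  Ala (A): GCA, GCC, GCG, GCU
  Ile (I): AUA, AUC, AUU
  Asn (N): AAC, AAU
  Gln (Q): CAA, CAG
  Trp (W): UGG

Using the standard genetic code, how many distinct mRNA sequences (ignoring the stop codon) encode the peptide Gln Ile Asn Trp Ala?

48

Gln: 2 codons.
Ile: 3 codons.
Asn: 2 codons.
Trp: 1 codon.
Ala: 4 codons.
2 × 3 × 2 × 1 × 4 = 48.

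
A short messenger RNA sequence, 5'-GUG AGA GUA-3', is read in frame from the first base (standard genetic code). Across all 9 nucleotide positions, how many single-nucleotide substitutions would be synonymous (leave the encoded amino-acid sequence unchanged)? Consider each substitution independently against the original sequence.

8

Codon 1 (GUG, Val): 3 synonymous substitutions.
Codon 2 (AGA, Arg): 2 synonymous substitutions.
Codon 3 (GUA, Val): 3 synonymous substitutions.
Total: 3 + 2 + 3 = 8.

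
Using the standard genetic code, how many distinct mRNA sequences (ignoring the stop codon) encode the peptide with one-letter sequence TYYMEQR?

384

Thr: 4 codons.
Tyr: 2 codons.
Tyr: 2 codons.
Met: 1 codon.
Glu: 2 codons.
Gln: 2 codons.
Arg: 6 codons.
4 × 2 × 2 × 1 × 2 × 2 × 6 = 384.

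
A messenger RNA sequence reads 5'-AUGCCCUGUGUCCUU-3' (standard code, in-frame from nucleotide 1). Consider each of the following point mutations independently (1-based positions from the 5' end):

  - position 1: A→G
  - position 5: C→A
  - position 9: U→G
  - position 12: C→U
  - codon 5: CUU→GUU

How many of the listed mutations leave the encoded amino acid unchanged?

1

Codon 1: AUG (Met) → GUG (Val) — missense.
Codon 2: CCC (Pro) → CAC (His) — missense.
Codon 3: UGU (Cys) → UGG (Trp) — missense.
Codon 4: GUC (Val) → GUU (Val) — synonymous.
Codon 5: CUU (Leu) → GUU (Val) — missense.
Synonymous: 1 of 5.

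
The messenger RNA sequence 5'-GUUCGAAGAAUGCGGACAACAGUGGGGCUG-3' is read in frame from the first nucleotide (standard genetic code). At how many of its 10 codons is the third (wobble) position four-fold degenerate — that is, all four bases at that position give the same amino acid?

Codon 1 GUU (Val): third position 4-fold.
Codon 2 CGA (Arg): third position 4-fold.
Codon 3 AGA (Arg): third position 2-fold.
Codon 4 AUG (Met): third position 1-fold.
Codon 5 CGG (Arg): third position 4-fold.
Codon 6 ACA (Thr): third position 4-fold.
Codon 7 ACA (Thr): third position 4-fold.
Codon 8 GUG (Val): third position 4-fold.
Codon 9 GGG (Gly): third position 4-fold.
Codon 10 CUG (Leu): third position 4-fold.
Four-fold degenerate third positions: 8.

8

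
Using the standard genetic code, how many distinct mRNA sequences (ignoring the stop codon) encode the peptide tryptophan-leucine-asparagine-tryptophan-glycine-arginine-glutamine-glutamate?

Trp: 1 codon.
Leu: 6 codons.
Asn: 2 codons.
Trp: 1 codon.
Gly: 4 codons.
Arg: 6 codons.
Gln: 2 codons.
Glu: 2 codons.
1 × 6 × 2 × 1 × 4 × 6 × 2 × 2 = 1152.

1152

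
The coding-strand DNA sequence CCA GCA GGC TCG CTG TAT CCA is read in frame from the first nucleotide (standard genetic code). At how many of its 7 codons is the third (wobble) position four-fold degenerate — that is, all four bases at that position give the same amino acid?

Codon 1 CCA (Pro): third position 4-fold.
Codon 2 GCA (Ala): third position 4-fold.
Codon 3 GGC (Gly): third position 4-fold.
Codon 4 TCG (Ser): third position 4-fold.
Codon 5 CTG (Leu): third position 4-fold.
Codon 6 TAT (Tyr): third position 2-fold.
Codon 7 CCA (Pro): third position 4-fold.
Four-fold degenerate third positions: 6.

6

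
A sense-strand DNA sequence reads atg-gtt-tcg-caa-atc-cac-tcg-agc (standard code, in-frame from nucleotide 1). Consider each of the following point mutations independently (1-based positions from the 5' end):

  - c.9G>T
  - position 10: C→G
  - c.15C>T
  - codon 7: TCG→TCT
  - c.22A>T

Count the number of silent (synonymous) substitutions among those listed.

Codon 3: TCG (Ser) → TCT (Ser) — synonymous.
Codon 4: CAA (Gln) → GAA (Glu) — missense.
Codon 5: ATC (Ile) → ATT (Ile) — synonymous.
Codon 7: TCG (Ser) → TCT (Ser) — synonymous.
Codon 8: AGC (Ser) → TGC (Cys) — missense.
Synonymous: 3 of 5.

3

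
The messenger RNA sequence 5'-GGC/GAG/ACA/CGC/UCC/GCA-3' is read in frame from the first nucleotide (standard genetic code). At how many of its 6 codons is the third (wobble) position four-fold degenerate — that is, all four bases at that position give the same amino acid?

5

Codon 1 GGC (Gly): third position 4-fold.
Codon 2 GAG (Glu): third position 2-fold.
Codon 3 ACA (Thr): third position 4-fold.
Codon 4 CGC (Arg): third position 4-fold.
Codon 5 UCC (Ser): third position 4-fold.
Codon 6 GCA (Ala): third position 4-fold.
Four-fold degenerate third positions: 5.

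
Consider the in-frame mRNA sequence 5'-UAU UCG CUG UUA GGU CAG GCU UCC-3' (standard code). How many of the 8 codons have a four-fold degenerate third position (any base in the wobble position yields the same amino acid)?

Codon 1 UAU (Tyr): third position 2-fold.
Codon 2 UCG (Ser): third position 4-fold.
Codon 3 CUG (Leu): third position 4-fold.
Codon 4 UUA (Leu): third position 2-fold.
Codon 5 GGU (Gly): third position 4-fold.
Codon 6 CAG (Gln): third position 2-fold.
Codon 7 GCU (Ala): third position 4-fold.
Codon 8 UCC (Ser): third position 4-fold.
Four-fold degenerate third positions: 5.

5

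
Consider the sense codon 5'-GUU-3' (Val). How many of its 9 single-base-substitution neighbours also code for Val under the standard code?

Position 1: none → 0 synonymous.
Position 2: none → 0 synonymous.
Position 3: GUC, GUA, GUG → 3 synonymous.
Total: 0 + 0 + 3 = 3.

3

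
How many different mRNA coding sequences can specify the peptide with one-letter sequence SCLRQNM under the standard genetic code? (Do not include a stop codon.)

Ser: 6 codons.
Cys: 2 codons.
Leu: 6 codons.
Arg: 6 codons.
Gln: 2 codons.
Asn: 2 codons.
Met: 1 codon.
6 × 2 × 6 × 6 × 2 × 2 × 1 = 1728.

1728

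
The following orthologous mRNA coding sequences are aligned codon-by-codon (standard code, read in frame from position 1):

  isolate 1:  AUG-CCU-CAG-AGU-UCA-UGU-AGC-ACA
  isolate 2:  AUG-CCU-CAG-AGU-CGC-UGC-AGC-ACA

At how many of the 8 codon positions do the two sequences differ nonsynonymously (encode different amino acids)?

1

Codon 1: AUG Met / AUG Met — identical.
Codon 2: CCU Pro / CCU Pro — identical.
Codon 3: CAG Gln / CAG Gln — identical.
Codon 4: AGU Ser / AGU Ser — identical.
Codon 5: UCA Ser / CGC Arg — nonsynonymous.
Codon 6: UGU Cys / UGC Cys — synonymous.
Codon 7: AGC Ser / AGC Ser — identical.
Codon 8: ACA Thr / ACA Thr — identical.
Nonsynonymous differences: 1.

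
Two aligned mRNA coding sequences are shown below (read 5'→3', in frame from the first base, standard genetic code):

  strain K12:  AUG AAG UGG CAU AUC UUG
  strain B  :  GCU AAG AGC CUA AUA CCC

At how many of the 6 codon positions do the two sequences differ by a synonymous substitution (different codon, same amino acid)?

1

Codon 1: AUG Met / GCU Ala — nonsynonymous.
Codon 2: AAG Lys / AAG Lys — identical.
Codon 3: UGG Trp / AGC Ser — nonsynonymous.
Codon 4: CAU His / CUA Leu — nonsynonymous.
Codon 5: AUC Ile / AUA Ile — synonymous.
Codon 6: UUG Leu / CCC Pro — nonsynonymous.
Synonymous differences: 1.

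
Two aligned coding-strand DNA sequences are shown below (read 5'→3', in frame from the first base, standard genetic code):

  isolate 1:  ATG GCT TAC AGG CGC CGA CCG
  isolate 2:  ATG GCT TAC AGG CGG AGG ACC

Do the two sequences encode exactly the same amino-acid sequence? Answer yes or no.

Codon 1: ATG Met / ATG Met — identical.
Codon 2: GCT Ala / GCT Ala — identical.
Codon 3: TAC Tyr / TAC Tyr — identical.
Codon 4: AGG Arg / AGG Arg — identical.
Codon 5: CGC Arg / CGG Arg — synonymous.
Codon 6: CGA Arg / AGG Arg — synonymous.
Codon 7: CCG Pro / ACC Thr — nonsynonymous.
Nonsynonymous differences: 1 → different protein.

no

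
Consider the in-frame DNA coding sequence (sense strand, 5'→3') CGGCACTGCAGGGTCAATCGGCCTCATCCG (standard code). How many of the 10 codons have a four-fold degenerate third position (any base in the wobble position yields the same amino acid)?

5

Codon 1 CGG (Arg): third position 4-fold.
Codon 2 CAC (His): third position 2-fold.
Codon 3 TGC (Cys): third position 2-fold.
Codon 4 AGG (Arg): third position 2-fold.
Codon 5 GTC (Val): third position 4-fold.
Codon 6 AAT (Asn): third position 2-fold.
Codon 7 CGG (Arg): third position 4-fold.
Codon 8 CCT (Pro): third position 4-fold.
Codon 9 CAT (His): third position 2-fold.
Codon 10 CCG (Pro): third position 4-fold.
Four-fold degenerate third positions: 5.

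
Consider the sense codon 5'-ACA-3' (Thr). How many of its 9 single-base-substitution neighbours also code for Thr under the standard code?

3

Position 1: none → 0 synonymous.
Position 2: none → 0 synonymous.
Position 3: ACU, ACC, ACG → 3 synonymous.
Total: 0 + 0 + 3 = 3.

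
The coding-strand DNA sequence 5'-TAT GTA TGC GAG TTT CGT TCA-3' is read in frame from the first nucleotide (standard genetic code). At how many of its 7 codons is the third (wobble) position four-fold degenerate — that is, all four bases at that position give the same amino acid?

3

Codon 1 TAT (Tyr): third position 2-fold.
Codon 2 GTA (Val): third position 4-fold.
Codon 3 TGC (Cys): third position 2-fold.
Codon 4 GAG (Glu): third position 2-fold.
Codon 5 TTT (Phe): third position 2-fold.
Codon 6 CGT (Arg): third position 4-fold.
Codon 7 TCA (Ser): third position 4-fold.
Four-fold degenerate third positions: 3.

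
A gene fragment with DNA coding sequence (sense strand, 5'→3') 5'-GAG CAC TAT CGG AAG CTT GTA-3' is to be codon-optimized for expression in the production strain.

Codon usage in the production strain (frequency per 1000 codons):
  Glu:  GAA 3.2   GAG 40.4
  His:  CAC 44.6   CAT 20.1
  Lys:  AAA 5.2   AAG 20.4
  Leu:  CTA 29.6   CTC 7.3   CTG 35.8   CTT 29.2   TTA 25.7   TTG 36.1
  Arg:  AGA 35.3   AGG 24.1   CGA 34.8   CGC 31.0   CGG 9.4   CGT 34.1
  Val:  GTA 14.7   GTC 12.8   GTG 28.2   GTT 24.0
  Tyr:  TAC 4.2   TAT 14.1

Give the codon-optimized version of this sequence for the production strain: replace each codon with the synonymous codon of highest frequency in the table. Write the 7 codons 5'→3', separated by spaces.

GAG CAC TAT AGA AAG TTG GTG

Codon 1 (Glu): best is GAG at 40.4.
Codon 2 (His): best is CAC at 44.6.
Codon 3 (Tyr): best is TAT at 14.1.
Codon 4 (Arg): best is AGA at 35.3.
Codon 5 (Lys): best is AAG at 20.4.
Codon 6 (Leu): best is TTG at 36.1.
Codon 7 (Val): best is GTG at 28.2.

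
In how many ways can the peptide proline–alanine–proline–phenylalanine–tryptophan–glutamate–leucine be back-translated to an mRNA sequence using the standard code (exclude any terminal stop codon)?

1536

Pro: 4 codons.
Ala: 4 codons.
Pro: 4 codons.
Phe: 2 codons.
Trp: 1 codon.
Glu: 2 codons.
Leu: 6 codons.
4 × 4 × 4 × 2 × 1 × 2 × 6 = 1536.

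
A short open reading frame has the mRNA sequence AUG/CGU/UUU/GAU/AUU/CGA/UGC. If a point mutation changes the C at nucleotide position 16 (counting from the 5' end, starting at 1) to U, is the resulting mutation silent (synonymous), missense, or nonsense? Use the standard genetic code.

nonsense

Position 16 falls in codon 6: CGA → Arg.
After the substitution the codon is UGA → Stop.
The new codon is a stop codon, so this is a nonsense mutation.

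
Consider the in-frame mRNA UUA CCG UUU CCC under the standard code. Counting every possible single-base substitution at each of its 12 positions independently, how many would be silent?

Codon 1 (UUA, Leu): 2 synonymous substitutions.
Codon 2 (CCG, Pro): 3 synonymous substitutions.
Codon 3 (UUU, Phe): 1 synonymous substitution.
Codon 4 (CCC, Pro): 3 synonymous substitutions.
Total: 2 + 3 + 1 + 3 = 9.

9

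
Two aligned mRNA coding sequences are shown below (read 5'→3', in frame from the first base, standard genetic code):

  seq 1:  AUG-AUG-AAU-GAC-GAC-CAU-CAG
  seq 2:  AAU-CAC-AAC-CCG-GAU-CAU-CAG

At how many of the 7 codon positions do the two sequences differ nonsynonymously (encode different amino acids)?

Codon 1: AUG Met / AAU Asn — nonsynonymous.
Codon 2: AUG Met / CAC His — nonsynonymous.
Codon 3: AAU Asn / AAC Asn — synonymous.
Codon 4: GAC Asp / CCG Pro — nonsynonymous.
Codon 5: GAC Asp / GAU Asp — synonymous.
Codon 6: CAU His / CAU His — identical.
Codon 7: CAG Gln / CAG Gln — identical.
Nonsynonymous differences: 3.

3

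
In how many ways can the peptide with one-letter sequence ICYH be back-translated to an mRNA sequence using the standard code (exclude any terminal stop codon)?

24

Ile: 3 codons.
Cys: 2 codons.
Tyr: 2 codons.
His: 2 codons.
3 × 2 × 2 × 2 = 24.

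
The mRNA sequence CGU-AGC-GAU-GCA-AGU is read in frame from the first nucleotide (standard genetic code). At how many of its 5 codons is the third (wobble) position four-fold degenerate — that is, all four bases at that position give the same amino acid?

Codon 1 CGU (Arg): third position 4-fold.
Codon 2 AGC (Ser): third position 2-fold.
Codon 3 GAU (Asp): third position 2-fold.
Codon 4 GCA (Ala): third position 4-fold.
Codon 5 AGU (Ser): third position 2-fold.
Four-fold degenerate third positions: 2.

2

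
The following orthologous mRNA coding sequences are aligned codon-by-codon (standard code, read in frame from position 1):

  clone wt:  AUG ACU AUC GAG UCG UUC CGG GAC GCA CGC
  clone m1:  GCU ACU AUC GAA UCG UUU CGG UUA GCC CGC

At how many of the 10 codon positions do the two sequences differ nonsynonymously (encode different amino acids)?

Codon 1: AUG Met / GCU Ala — nonsynonymous.
Codon 2: ACU Thr / ACU Thr — identical.
Codon 3: AUC Ile / AUC Ile — identical.
Codon 4: GAG Glu / GAA Glu — synonymous.
Codon 5: UCG Ser / UCG Ser — identical.
Codon 6: UUC Phe / UUU Phe — synonymous.
Codon 7: CGG Arg / CGG Arg — identical.
Codon 8: GAC Asp / UUA Leu — nonsynonymous.
Codon 9: GCA Ala / GCC Ala — synonymous.
Codon 10: CGC Arg / CGC Arg — identical.
Nonsynonymous differences: 2.

2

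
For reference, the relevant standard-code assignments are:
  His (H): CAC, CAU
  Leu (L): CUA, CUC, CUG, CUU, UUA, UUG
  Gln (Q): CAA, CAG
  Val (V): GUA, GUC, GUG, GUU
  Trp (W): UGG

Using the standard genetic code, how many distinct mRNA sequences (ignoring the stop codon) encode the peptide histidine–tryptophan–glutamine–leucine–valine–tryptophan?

His: 2 codons.
Trp: 1 codon.
Gln: 2 codons.
Leu: 6 codons.
Val: 4 codons.
Trp: 1 codon.
2 × 1 × 2 × 6 × 4 × 1 = 96.

96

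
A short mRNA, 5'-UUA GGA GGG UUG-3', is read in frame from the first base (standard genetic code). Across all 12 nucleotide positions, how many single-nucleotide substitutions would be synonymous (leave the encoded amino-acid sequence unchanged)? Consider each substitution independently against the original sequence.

10

Codon 1 (UUA, Leu): 2 synonymous substitutions.
Codon 2 (GGA, Gly): 3 synonymous substitutions.
Codon 3 (GGG, Gly): 3 synonymous substitutions.
Codon 4 (UUG, Leu): 2 synonymous substitutions.
Total: 2 + 3 + 3 + 2 = 10.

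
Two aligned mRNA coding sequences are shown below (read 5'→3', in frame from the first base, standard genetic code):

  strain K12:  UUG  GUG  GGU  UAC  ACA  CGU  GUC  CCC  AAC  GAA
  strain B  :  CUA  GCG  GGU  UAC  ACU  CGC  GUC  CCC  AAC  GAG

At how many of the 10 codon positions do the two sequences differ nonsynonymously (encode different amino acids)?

1

Codon 1: UUG Leu / CUA Leu — synonymous.
Codon 2: GUG Val / GCG Ala — nonsynonymous.
Codon 3: GGU Gly / GGU Gly — identical.
Codon 4: UAC Tyr / UAC Tyr — identical.
Codon 5: ACA Thr / ACU Thr — synonymous.
Codon 6: CGU Arg / CGC Arg — synonymous.
Codon 7: GUC Val / GUC Val — identical.
Codon 8: CCC Pro / CCC Pro — identical.
Codon 9: AAC Asn / AAC Asn — identical.
Codon 10: GAA Glu / GAG Glu — synonymous.
Nonsynonymous differences: 1.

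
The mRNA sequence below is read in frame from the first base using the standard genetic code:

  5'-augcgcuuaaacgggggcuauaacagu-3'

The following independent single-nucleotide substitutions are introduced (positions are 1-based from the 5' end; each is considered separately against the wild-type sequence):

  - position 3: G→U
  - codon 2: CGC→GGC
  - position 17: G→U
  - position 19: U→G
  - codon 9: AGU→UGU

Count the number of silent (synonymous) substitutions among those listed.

0

Codon 1: AUG (Met) → AUU (Ile) — missense.
Codon 2: CGC (Arg) → GGC (Gly) — missense.
Codon 6: GGC (Gly) → GUC (Val) — missense.
Codon 7: UAU (Tyr) → GAU (Asp) — missense.
Codon 9: AGU (Ser) → UGU (Cys) — missense.
Synonymous: 0 of 5.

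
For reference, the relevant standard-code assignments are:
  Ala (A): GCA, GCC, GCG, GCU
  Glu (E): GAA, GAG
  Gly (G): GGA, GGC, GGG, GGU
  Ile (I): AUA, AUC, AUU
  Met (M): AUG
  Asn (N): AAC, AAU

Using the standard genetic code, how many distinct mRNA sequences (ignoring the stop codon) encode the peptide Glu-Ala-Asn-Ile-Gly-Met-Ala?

768

Glu: 2 codons.
Ala: 4 codons.
Asn: 2 codons.
Ile: 3 codons.
Gly: 4 codons.
Met: 1 codon.
Ala: 4 codons.
2 × 4 × 2 × 3 × 4 × 1 × 4 = 768.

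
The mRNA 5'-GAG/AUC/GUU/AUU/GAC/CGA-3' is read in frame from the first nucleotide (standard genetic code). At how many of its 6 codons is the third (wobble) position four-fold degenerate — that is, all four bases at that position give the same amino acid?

2

Codon 1 GAG (Glu): third position 2-fold.
Codon 2 AUC (Ile): third position 3-fold.
Codon 3 GUU (Val): third position 4-fold.
Codon 4 AUU (Ile): third position 3-fold.
Codon 5 GAC (Asp): third position 2-fold.
Codon 6 CGA (Arg): third position 4-fold.
Four-fold degenerate third positions: 2.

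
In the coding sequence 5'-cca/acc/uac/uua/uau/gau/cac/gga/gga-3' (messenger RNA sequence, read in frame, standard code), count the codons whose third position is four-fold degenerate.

4

Codon 1 CCA (Pro): third position 4-fold.
Codon 2 ACC (Thr): third position 4-fold.
Codon 3 UAC (Tyr): third position 2-fold.
Codon 4 UUA (Leu): third position 2-fold.
Codon 5 UAU (Tyr): third position 2-fold.
Codon 6 GAU (Asp): third position 2-fold.
Codon 7 CAC (His): third position 2-fold.
Codon 8 GGA (Gly): third position 4-fold.
Codon 9 GGA (Gly): third position 4-fold.
Four-fold degenerate third positions: 4.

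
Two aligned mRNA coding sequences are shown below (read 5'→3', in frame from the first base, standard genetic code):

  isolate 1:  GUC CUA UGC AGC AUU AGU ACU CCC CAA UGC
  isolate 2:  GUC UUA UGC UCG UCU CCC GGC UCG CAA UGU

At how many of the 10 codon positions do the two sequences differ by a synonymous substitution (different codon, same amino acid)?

3

Codon 1: GUC Val / GUC Val — identical.
Codon 2: CUA Leu / UUA Leu — synonymous.
Codon 3: UGC Cys / UGC Cys — identical.
Codon 4: AGC Ser / UCG Ser — synonymous.
Codon 5: AUU Ile / UCU Ser — nonsynonymous.
Codon 6: AGU Ser / CCC Pro — nonsynonymous.
Codon 7: ACU Thr / GGC Gly — nonsynonymous.
Codon 8: CCC Pro / UCG Ser — nonsynonymous.
Codon 9: CAA Gln / CAA Gln — identical.
Codon 10: UGC Cys / UGU Cys — synonymous.
Synonymous differences: 3.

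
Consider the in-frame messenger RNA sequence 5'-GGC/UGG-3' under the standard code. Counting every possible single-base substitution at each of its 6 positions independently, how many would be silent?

Codon 1 (GGC, Gly): 3 synonymous substitutions.
Codon 2 (UGG, Trp): 0 synonymous substitutions.
Total: 3 + 0 = 3.

3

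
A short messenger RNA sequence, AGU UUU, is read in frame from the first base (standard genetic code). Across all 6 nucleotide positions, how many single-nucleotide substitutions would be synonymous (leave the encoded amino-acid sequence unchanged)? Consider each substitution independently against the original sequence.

2

Codon 1 (AGU, Ser): 1 synonymous substitution.
Codon 2 (UUU, Phe): 1 synonymous substitution.
Total: 1 + 1 = 2.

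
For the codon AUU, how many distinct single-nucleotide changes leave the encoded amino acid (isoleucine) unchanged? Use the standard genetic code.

2

Position 1: none → 0 synonymous.
Position 2: none → 0 synonymous.
Position 3: AUC, AUA → 2 synonymous.
Total: 0 + 0 + 2 = 2.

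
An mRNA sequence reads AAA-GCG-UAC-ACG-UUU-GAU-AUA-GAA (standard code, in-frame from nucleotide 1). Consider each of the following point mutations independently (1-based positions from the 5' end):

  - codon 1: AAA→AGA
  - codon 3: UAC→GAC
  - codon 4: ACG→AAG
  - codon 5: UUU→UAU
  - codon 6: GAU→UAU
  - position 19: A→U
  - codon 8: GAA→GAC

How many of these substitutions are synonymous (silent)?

Codon 1: AAA (Lys) → AGA (Arg) — missense.
Codon 3: UAC (Tyr) → GAC (Asp) — missense.
Codon 4: ACG (Thr) → AAG (Lys) — missense.
Codon 5: UUU (Phe) → UAU (Tyr) — missense.
Codon 6: GAU (Asp) → UAU (Tyr) — missense.
Codon 7: AUA (Ile) → UUA (Leu) — missense.
Codon 8: GAA (Glu) → GAC (Asp) — missense.
Synonymous: 0 of 7.

0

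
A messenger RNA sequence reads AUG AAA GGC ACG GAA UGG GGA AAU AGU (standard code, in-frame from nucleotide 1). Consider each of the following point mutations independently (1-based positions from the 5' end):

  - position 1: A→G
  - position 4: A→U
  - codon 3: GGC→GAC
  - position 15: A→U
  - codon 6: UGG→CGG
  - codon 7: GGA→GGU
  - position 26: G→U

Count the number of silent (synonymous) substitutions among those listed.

Codon 1: AUG (Met) → GUG (Val) — missense.
Codon 2: AAA (Lys) → UAA (Stop) — nonsense.
Codon 3: GGC (Gly) → GAC (Asp) — missense.
Codon 5: GAA (Glu) → GAU (Asp) — missense.
Codon 6: UGG (Trp) → CGG (Arg) — missense.
Codon 7: GGA (Gly) → GGU (Gly) — synonymous.
Codon 9: AGU (Ser) → AUU (Ile) — missense.
Synonymous: 1 of 7.

1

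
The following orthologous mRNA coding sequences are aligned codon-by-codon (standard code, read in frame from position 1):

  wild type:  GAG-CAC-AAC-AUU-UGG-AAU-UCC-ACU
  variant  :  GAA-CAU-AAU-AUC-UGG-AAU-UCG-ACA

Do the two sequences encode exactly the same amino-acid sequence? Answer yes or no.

Codon 1: GAG Glu / GAA Glu — synonymous.
Codon 2: CAC His / CAU His — synonymous.
Codon 3: AAC Asn / AAU Asn — synonymous.
Codon 4: AUU Ile / AUC Ile — synonymous.
Codon 5: UGG Trp / UGG Trp — identical.
Codon 6: AAU Asn / AAU Asn — identical.
Codon 7: UCC Ser / UCG Ser — synonymous.
Codon 8: ACU Thr / ACA Thr — synonymous.
Nonsynonymous differences: 0 → same protein.

yes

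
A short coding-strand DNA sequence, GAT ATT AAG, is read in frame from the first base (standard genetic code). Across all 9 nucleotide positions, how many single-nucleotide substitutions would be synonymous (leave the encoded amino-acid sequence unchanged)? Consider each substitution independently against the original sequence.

4

Codon 1 (GAT, Asp): 1 synonymous substitution.
Codon 2 (ATT, Ile): 2 synonymous substitutions.
Codon 3 (AAG, Lys): 1 synonymous substitution.
Total: 1 + 2 + 1 = 4.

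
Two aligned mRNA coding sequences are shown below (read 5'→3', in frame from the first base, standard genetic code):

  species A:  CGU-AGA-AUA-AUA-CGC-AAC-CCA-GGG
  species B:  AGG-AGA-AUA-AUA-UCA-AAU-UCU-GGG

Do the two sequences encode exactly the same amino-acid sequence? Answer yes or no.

Codon 1: CGU Arg / AGG Arg — synonymous.
Codon 2: AGA Arg / AGA Arg — identical.
Codon 3: AUA Ile / AUA Ile — identical.
Codon 4: AUA Ile / AUA Ile — identical.
Codon 5: CGC Arg / UCA Ser — nonsynonymous.
Codon 6: AAC Asn / AAU Asn — synonymous.
Codon 7: CCA Pro / UCU Ser — nonsynonymous.
Codon 8: GGG Gly / GGG Gly — identical.
Nonsynonymous differences: 2 → different protein.

no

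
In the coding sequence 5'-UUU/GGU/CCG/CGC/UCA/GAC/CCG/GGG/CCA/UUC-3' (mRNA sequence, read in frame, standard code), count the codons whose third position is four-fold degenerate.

Codon 1 UUU (Phe): third position 2-fold.
Codon 2 GGU (Gly): third position 4-fold.
Codon 3 CCG (Pro): third position 4-fold.
Codon 4 CGC (Arg): third position 4-fold.
Codon 5 UCA (Ser): third position 4-fold.
Codon 6 GAC (Asp): third position 2-fold.
Codon 7 CCG (Pro): third position 4-fold.
Codon 8 GGG (Gly): third position 4-fold.
Codon 9 CCA (Pro): third position 4-fold.
Codon 10 UUC (Phe): third position 2-fold.
Four-fold degenerate third positions: 7.

7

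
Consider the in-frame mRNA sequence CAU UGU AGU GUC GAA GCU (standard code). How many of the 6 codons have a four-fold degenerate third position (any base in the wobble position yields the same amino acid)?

Codon 1 CAU (His): third position 2-fold.
Codon 2 UGU (Cys): third position 2-fold.
Codon 3 AGU (Ser): third position 2-fold.
Codon 4 GUC (Val): third position 4-fold.
Codon 5 GAA (Glu): third position 2-fold.
Codon 6 GCU (Ala): third position 4-fold.
Four-fold degenerate third positions: 2.

2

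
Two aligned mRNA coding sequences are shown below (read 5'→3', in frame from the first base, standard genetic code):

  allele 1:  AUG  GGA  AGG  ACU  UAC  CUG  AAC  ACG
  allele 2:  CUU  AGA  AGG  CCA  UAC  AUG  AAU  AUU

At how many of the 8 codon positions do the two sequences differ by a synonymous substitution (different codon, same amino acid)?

Codon 1: AUG Met / CUU Leu — nonsynonymous.
Codon 2: GGA Gly / AGA Arg — nonsynonymous.
Codon 3: AGG Arg / AGG Arg — identical.
Codon 4: ACU Thr / CCA Pro — nonsynonymous.
Codon 5: UAC Tyr / UAC Tyr — identical.
Codon 6: CUG Leu / AUG Met — nonsynonymous.
Codon 7: AAC Asn / AAU Asn — synonymous.
Codon 8: ACG Thr / AUU Ile — nonsynonymous.
Synonymous differences: 1.

1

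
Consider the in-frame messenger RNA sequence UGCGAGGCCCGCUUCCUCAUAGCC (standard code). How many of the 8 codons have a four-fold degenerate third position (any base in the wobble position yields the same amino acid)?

4

Codon 1 UGC (Cys): third position 2-fold.
Codon 2 GAG (Glu): third position 2-fold.
Codon 3 GCC (Ala): third position 4-fold.
Codon 4 CGC (Arg): third position 4-fold.
Codon 5 UUC (Phe): third position 2-fold.
Codon 6 CUC (Leu): third position 4-fold.
Codon 7 AUA (Ile): third position 3-fold.
Codon 8 GCC (Ala): third position 4-fold.
Four-fold degenerate third positions: 4.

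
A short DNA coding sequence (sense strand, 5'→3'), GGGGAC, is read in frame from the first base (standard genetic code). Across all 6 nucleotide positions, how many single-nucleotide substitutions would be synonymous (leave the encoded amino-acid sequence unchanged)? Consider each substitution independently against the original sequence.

4

Codon 1 (GGG, Gly): 3 synonymous substitutions.
Codon 2 (GAC, Asp): 1 synonymous substitution.
Total: 3 + 1 = 4.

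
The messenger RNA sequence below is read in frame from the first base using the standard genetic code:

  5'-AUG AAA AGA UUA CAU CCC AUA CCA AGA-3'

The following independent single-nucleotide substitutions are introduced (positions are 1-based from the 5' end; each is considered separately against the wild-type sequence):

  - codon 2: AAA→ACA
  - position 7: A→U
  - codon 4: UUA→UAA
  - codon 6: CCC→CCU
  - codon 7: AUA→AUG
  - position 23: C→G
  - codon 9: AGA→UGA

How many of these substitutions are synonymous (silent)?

1

Codon 2: AAA (Lys) → ACA (Thr) — missense.
Codon 3: AGA (Arg) → UGA (Stop) — nonsense.
Codon 4: UUA (Leu) → UAA (Stop) — nonsense.
Codon 6: CCC (Pro) → CCU (Pro) — synonymous.
Codon 7: AUA (Ile) → AUG (Met) — missense.
Codon 8: CCA (Pro) → CGA (Arg) — missense.
Codon 9: AGA (Arg) → UGA (Stop) — nonsense.
Synonymous: 1 of 7.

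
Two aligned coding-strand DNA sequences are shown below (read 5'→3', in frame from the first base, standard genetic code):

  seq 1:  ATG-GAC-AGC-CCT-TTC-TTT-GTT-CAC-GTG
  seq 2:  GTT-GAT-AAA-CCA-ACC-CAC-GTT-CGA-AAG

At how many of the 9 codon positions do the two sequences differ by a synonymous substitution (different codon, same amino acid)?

Codon 1: ATG Met / GTT Val — nonsynonymous.
Codon 2: GAC Asp / GAT Asp — synonymous.
Codon 3: AGC Ser / AAA Lys — nonsynonymous.
Codon 4: CCT Pro / CCA Pro — synonymous.
Codon 5: TTC Phe / ACC Thr — nonsynonymous.
Codon 6: TTT Phe / CAC His — nonsynonymous.
Codon 7: GTT Val / GTT Val — identical.
Codon 8: CAC His / CGA Arg — nonsynonymous.
Codon 9: GTG Val / AAG Lys — nonsynonymous.
Synonymous differences: 2.

2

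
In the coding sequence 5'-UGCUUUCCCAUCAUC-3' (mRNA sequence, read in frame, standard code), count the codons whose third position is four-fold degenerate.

Codon 1 UGC (Cys): third position 2-fold.
Codon 2 UUU (Phe): third position 2-fold.
Codon 3 CCC (Pro): third position 4-fold.
Codon 4 AUC (Ile): third position 3-fold.
Codon 5 AUC (Ile): third position 3-fold.
Four-fold degenerate third positions: 1.

1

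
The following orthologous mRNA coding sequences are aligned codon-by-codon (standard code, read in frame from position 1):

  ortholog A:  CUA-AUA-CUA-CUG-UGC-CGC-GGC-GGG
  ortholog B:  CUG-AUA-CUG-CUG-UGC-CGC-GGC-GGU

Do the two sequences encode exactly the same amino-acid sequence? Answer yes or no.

yes

Codon 1: CUA Leu / CUG Leu — synonymous.
Codon 2: AUA Ile / AUA Ile — identical.
Codon 3: CUA Leu / CUG Leu — synonymous.
Codon 4: CUG Leu / CUG Leu — identical.
Codon 5: UGC Cys / UGC Cys — identical.
Codon 6: CGC Arg / CGC Arg — identical.
Codon 7: GGC Gly / GGC Gly — identical.
Codon 8: GGG Gly / GGU Gly — synonymous.
Nonsynonymous differences: 0 → same protein.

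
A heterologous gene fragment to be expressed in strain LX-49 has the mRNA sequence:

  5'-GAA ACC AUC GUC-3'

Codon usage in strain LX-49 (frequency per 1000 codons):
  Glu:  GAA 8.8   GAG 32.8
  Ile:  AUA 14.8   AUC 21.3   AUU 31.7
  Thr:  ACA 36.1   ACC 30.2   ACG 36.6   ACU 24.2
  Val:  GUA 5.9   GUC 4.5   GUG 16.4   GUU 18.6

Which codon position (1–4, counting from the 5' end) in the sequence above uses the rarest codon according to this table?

Codon 1 GAA (Glu): 8.8 per 1000.
Codon 2 ACC (Thr): 30.2 per 1000.
Codon 3 AUC (Ile): 21.3 per 1000.
Codon 4 GUC (Val): 4.5 per 1000.
Lowest frequency is 4.5 at codon 4.

4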